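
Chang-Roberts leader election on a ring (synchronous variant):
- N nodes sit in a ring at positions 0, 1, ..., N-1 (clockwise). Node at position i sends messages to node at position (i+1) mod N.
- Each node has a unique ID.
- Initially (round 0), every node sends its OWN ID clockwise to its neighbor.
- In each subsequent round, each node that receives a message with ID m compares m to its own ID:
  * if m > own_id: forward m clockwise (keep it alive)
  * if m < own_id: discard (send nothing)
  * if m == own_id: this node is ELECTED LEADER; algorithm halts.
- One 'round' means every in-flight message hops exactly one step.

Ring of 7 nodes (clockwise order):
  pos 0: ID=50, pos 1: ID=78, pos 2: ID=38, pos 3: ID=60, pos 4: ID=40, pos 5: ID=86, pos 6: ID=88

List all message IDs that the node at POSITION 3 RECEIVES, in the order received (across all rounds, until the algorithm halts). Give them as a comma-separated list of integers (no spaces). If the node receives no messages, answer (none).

Round 1: pos1(id78) recv 50: drop; pos2(id38) recv 78: fwd; pos3(id60) recv 38: drop; pos4(id40) recv 60: fwd; pos5(id86) recv 40: drop; pos6(id88) recv 86: drop; pos0(id50) recv 88: fwd
Round 2: pos3(id60) recv 78: fwd; pos5(id86) recv 60: drop; pos1(id78) recv 88: fwd
Round 3: pos4(id40) recv 78: fwd; pos2(id38) recv 88: fwd
Round 4: pos5(id86) recv 78: drop; pos3(id60) recv 88: fwd
Round 5: pos4(id40) recv 88: fwd
Round 6: pos5(id86) recv 88: fwd
Round 7: pos6(id88) recv 88: ELECTED

Answer: 38,78,88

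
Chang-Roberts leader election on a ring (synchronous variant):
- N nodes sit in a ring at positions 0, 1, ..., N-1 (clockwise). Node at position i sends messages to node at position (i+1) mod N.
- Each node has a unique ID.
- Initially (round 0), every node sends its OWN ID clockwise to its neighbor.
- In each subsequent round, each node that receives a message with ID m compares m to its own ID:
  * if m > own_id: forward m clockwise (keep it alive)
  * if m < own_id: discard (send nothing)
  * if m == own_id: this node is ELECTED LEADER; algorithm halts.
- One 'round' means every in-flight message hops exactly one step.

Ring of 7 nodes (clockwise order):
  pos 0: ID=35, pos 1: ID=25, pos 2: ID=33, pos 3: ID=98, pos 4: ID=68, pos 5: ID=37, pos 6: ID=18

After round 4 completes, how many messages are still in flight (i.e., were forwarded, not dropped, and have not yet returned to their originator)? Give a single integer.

Round 1: pos1(id25) recv 35: fwd; pos2(id33) recv 25: drop; pos3(id98) recv 33: drop; pos4(id68) recv 98: fwd; pos5(id37) recv 68: fwd; pos6(id18) recv 37: fwd; pos0(id35) recv 18: drop
Round 2: pos2(id33) recv 35: fwd; pos5(id37) recv 98: fwd; pos6(id18) recv 68: fwd; pos0(id35) recv 37: fwd
Round 3: pos3(id98) recv 35: drop; pos6(id18) recv 98: fwd; pos0(id35) recv 68: fwd; pos1(id25) recv 37: fwd
Round 4: pos0(id35) recv 98: fwd; pos1(id25) recv 68: fwd; pos2(id33) recv 37: fwd
After round 4: 3 messages still in flight

Answer: 3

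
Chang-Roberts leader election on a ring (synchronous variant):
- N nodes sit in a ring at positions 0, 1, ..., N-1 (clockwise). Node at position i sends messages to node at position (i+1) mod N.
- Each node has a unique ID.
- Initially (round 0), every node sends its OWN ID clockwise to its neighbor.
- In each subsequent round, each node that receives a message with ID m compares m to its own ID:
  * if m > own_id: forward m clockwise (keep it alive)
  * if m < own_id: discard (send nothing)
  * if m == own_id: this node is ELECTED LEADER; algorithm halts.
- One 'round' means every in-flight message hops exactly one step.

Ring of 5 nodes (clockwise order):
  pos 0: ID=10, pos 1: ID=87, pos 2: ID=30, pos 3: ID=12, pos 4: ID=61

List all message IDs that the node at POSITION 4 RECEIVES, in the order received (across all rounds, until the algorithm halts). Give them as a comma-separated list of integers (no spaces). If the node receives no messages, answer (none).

Answer: 12,30,87

Derivation:
Round 1: pos1(id87) recv 10: drop; pos2(id30) recv 87: fwd; pos3(id12) recv 30: fwd; pos4(id61) recv 12: drop; pos0(id10) recv 61: fwd
Round 2: pos3(id12) recv 87: fwd; pos4(id61) recv 30: drop; pos1(id87) recv 61: drop
Round 3: pos4(id61) recv 87: fwd
Round 4: pos0(id10) recv 87: fwd
Round 5: pos1(id87) recv 87: ELECTED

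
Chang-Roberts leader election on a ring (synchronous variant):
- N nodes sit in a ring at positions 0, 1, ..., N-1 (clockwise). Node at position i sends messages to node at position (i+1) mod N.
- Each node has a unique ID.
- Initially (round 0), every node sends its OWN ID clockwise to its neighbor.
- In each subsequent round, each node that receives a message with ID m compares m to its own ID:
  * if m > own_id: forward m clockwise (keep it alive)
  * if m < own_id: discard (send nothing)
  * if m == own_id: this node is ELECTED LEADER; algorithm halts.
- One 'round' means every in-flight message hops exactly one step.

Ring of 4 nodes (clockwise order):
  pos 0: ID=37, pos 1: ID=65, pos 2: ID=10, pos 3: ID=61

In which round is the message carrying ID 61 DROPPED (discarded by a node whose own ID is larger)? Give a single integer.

Round 1: pos1(id65) recv 37: drop; pos2(id10) recv 65: fwd; pos3(id61) recv 10: drop; pos0(id37) recv 61: fwd
Round 2: pos3(id61) recv 65: fwd; pos1(id65) recv 61: drop
Round 3: pos0(id37) recv 65: fwd
Round 4: pos1(id65) recv 65: ELECTED
Message ID 61 originates at pos 3; dropped at pos 1 in round 2

Answer: 2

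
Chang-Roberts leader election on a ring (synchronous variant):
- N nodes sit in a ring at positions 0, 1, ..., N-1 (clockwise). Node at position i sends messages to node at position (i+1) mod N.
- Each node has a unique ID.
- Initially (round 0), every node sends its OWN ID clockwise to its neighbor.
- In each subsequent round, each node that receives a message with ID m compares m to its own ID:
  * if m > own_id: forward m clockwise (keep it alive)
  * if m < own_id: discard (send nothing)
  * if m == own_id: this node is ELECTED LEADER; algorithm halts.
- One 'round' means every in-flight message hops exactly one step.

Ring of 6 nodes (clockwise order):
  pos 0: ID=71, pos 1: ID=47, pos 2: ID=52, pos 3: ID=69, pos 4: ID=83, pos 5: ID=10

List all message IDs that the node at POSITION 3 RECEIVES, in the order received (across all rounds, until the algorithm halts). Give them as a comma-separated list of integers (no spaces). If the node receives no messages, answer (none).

Answer: 52,71,83

Derivation:
Round 1: pos1(id47) recv 71: fwd; pos2(id52) recv 47: drop; pos3(id69) recv 52: drop; pos4(id83) recv 69: drop; pos5(id10) recv 83: fwd; pos0(id71) recv 10: drop
Round 2: pos2(id52) recv 71: fwd; pos0(id71) recv 83: fwd
Round 3: pos3(id69) recv 71: fwd; pos1(id47) recv 83: fwd
Round 4: pos4(id83) recv 71: drop; pos2(id52) recv 83: fwd
Round 5: pos3(id69) recv 83: fwd
Round 6: pos4(id83) recv 83: ELECTED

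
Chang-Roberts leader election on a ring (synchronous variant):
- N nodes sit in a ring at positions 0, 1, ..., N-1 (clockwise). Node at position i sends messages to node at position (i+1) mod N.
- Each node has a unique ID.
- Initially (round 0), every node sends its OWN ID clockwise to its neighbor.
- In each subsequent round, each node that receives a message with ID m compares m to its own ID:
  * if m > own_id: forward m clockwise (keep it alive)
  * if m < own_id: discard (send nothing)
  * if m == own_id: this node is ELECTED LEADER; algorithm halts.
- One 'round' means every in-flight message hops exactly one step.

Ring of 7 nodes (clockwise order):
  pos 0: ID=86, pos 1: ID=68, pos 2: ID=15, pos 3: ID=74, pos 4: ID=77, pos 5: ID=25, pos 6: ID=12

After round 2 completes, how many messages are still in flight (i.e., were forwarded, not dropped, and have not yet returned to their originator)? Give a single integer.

Round 1: pos1(id68) recv 86: fwd; pos2(id15) recv 68: fwd; pos3(id74) recv 15: drop; pos4(id77) recv 74: drop; pos5(id25) recv 77: fwd; pos6(id12) recv 25: fwd; pos0(id86) recv 12: drop
Round 2: pos2(id15) recv 86: fwd; pos3(id74) recv 68: drop; pos6(id12) recv 77: fwd; pos0(id86) recv 25: drop
After round 2: 2 messages still in flight

Answer: 2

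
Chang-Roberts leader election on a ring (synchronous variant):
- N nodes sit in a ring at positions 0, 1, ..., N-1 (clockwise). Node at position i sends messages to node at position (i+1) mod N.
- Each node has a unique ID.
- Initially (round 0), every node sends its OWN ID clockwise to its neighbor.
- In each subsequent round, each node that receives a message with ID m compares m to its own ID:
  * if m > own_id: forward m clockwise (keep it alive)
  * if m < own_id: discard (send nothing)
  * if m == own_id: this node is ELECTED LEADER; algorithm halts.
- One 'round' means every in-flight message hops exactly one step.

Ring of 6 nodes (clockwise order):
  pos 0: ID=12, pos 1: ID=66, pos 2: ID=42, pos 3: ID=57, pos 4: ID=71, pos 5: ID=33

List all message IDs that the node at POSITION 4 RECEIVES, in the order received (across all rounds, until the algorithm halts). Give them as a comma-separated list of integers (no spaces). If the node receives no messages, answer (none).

Round 1: pos1(id66) recv 12: drop; pos2(id42) recv 66: fwd; pos3(id57) recv 42: drop; pos4(id71) recv 57: drop; pos5(id33) recv 71: fwd; pos0(id12) recv 33: fwd
Round 2: pos3(id57) recv 66: fwd; pos0(id12) recv 71: fwd; pos1(id66) recv 33: drop
Round 3: pos4(id71) recv 66: drop; pos1(id66) recv 71: fwd
Round 4: pos2(id42) recv 71: fwd
Round 5: pos3(id57) recv 71: fwd
Round 6: pos4(id71) recv 71: ELECTED

Answer: 57,66,71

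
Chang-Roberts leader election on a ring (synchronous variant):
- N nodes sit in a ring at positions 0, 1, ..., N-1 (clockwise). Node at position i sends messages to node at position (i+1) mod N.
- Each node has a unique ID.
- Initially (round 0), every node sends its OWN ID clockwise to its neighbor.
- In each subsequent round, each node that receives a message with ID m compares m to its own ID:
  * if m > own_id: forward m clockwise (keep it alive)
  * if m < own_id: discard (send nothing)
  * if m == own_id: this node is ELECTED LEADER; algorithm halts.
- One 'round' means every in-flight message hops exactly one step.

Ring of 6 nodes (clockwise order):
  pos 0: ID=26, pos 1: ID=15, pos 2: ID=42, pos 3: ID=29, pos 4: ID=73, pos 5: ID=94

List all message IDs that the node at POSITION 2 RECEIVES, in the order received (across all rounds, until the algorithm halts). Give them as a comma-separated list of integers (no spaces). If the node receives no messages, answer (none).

Round 1: pos1(id15) recv 26: fwd; pos2(id42) recv 15: drop; pos3(id29) recv 42: fwd; pos4(id73) recv 29: drop; pos5(id94) recv 73: drop; pos0(id26) recv 94: fwd
Round 2: pos2(id42) recv 26: drop; pos4(id73) recv 42: drop; pos1(id15) recv 94: fwd
Round 3: pos2(id42) recv 94: fwd
Round 4: pos3(id29) recv 94: fwd
Round 5: pos4(id73) recv 94: fwd
Round 6: pos5(id94) recv 94: ELECTED

Answer: 15,26,94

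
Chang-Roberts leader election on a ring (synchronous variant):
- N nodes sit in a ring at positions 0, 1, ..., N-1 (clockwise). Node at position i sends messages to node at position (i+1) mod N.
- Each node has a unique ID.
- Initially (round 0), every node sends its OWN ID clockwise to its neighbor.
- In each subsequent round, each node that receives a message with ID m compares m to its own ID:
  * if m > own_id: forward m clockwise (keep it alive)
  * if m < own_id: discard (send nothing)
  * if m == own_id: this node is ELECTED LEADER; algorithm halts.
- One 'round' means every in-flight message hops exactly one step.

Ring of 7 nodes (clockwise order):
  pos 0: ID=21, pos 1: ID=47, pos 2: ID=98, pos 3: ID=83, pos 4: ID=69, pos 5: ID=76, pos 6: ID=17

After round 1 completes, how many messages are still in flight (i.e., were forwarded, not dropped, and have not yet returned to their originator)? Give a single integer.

Answer: 3

Derivation:
Round 1: pos1(id47) recv 21: drop; pos2(id98) recv 47: drop; pos3(id83) recv 98: fwd; pos4(id69) recv 83: fwd; pos5(id76) recv 69: drop; pos6(id17) recv 76: fwd; pos0(id21) recv 17: drop
After round 1: 3 messages still in flight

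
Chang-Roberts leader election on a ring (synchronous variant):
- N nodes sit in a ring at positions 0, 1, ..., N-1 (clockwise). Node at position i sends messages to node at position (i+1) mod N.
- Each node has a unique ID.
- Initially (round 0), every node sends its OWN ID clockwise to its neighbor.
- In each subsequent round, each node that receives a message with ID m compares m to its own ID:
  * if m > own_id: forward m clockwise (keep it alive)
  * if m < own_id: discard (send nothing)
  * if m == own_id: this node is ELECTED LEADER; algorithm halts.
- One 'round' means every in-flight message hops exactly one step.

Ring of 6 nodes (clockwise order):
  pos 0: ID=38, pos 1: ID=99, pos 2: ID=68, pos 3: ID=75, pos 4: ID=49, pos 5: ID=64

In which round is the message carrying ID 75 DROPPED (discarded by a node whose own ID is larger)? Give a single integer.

Round 1: pos1(id99) recv 38: drop; pos2(id68) recv 99: fwd; pos3(id75) recv 68: drop; pos4(id49) recv 75: fwd; pos5(id64) recv 49: drop; pos0(id38) recv 64: fwd
Round 2: pos3(id75) recv 99: fwd; pos5(id64) recv 75: fwd; pos1(id99) recv 64: drop
Round 3: pos4(id49) recv 99: fwd; pos0(id38) recv 75: fwd
Round 4: pos5(id64) recv 99: fwd; pos1(id99) recv 75: drop
Round 5: pos0(id38) recv 99: fwd
Round 6: pos1(id99) recv 99: ELECTED
Message ID 75 originates at pos 3; dropped at pos 1 in round 4

Answer: 4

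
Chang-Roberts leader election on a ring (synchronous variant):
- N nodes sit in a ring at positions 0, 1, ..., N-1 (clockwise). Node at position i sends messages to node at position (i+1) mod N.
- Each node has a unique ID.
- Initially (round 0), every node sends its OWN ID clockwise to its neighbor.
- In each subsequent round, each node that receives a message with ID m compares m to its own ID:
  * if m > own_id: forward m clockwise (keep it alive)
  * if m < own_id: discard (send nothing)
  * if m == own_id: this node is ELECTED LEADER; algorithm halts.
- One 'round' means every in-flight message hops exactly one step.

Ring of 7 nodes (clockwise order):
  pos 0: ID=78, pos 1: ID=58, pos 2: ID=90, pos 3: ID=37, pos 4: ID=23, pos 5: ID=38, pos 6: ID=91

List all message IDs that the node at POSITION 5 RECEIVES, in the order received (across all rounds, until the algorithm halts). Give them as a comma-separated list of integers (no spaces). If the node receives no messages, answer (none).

Round 1: pos1(id58) recv 78: fwd; pos2(id90) recv 58: drop; pos3(id37) recv 90: fwd; pos4(id23) recv 37: fwd; pos5(id38) recv 23: drop; pos6(id91) recv 38: drop; pos0(id78) recv 91: fwd
Round 2: pos2(id90) recv 78: drop; pos4(id23) recv 90: fwd; pos5(id38) recv 37: drop; pos1(id58) recv 91: fwd
Round 3: pos5(id38) recv 90: fwd; pos2(id90) recv 91: fwd
Round 4: pos6(id91) recv 90: drop; pos3(id37) recv 91: fwd
Round 5: pos4(id23) recv 91: fwd
Round 6: pos5(id38) recv 91: fwd
Round 7: pos6(id91) recv 91: ELECTED

Answer: 23,37,90,91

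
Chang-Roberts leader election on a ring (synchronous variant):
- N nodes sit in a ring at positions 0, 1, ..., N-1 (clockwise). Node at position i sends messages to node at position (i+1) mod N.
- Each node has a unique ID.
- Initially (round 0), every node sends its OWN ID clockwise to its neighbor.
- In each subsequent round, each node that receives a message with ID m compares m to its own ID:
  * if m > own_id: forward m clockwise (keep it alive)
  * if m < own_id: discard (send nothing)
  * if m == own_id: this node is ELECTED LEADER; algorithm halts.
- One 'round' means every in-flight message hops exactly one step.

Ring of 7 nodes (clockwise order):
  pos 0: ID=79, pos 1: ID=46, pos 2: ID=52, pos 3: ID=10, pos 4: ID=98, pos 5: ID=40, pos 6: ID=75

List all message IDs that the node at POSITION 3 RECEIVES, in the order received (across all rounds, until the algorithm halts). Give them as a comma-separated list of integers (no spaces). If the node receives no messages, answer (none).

Answer: 52,79,98

Derivation:
Round 1: pos1(id46) recv 79: fwd; pos2(id52) recv 46: drop; pos3(id10) recv 52: fwd; pos4(id98) recv 10: drop; pos5(id40) recv 98: fwd; pos6(id75) recv 40: drop; pos0(id79) recv 75: drop
Round 2: pos2(id52) recv 79: fwd; pos4(id98) recv 52: drop; pos6(id75) recv 98: fwd
Round 3: pos3(id10) recv 79: fwd; pos0(id79) recv 98: fwd
Round 4: pos4(id98) recv 79: drop; pos1(id46) recv 98: fwd
Round 5: pos2(id52) recv 98: fwd
Round 6: pos3(id10) recv 98: fwd
Round 7: pos4(id98) recv 98: ELECTED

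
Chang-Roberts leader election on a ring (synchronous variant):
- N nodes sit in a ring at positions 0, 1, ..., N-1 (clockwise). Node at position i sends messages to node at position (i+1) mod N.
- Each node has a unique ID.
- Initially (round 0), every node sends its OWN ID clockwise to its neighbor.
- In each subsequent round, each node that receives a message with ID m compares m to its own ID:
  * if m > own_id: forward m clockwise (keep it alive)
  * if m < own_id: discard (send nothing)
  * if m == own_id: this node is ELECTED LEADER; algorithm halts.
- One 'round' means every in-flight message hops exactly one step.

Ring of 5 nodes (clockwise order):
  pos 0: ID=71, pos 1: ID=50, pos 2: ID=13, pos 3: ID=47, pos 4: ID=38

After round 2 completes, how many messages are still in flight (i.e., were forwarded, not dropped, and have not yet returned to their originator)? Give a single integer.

Answer: 2

Derivation:
Round 1: pos1(id50) recv 71: fwd; pos2(id13) recv 50: fwd; pos3(id47) recv 13: drop; pos4(id38) recv 47: fwd; pos0(id71) recv 38: drop
Round 2: pos2(id13) recv 71: fwd; pos3(id47) recv 50: fwd; pos0(id71) recv 47: drop
After round 2: 2 messages still in flight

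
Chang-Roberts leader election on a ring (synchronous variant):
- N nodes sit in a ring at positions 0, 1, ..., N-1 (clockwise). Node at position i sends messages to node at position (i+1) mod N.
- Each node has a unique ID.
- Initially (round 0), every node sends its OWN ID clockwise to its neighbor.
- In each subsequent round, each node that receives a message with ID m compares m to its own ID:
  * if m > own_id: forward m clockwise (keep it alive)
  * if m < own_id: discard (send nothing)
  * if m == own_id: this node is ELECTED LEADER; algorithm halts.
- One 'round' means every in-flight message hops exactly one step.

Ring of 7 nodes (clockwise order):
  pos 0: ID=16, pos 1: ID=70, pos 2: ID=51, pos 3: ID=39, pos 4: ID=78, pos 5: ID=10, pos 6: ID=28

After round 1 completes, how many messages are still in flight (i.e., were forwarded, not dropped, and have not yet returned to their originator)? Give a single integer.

Round 1: pos1(id70) recv 16: drop; pos2(id51) recv 70: fwd; pos3(id39) recv 51: fwd; pos4(id78) recv 39: drop; pos5(id10) recv 78: fwd; pos6(id28) recv 10: drop; pos0(id16) recv 28: fwd
After round 1: 4 messages still in flight

Answer: 4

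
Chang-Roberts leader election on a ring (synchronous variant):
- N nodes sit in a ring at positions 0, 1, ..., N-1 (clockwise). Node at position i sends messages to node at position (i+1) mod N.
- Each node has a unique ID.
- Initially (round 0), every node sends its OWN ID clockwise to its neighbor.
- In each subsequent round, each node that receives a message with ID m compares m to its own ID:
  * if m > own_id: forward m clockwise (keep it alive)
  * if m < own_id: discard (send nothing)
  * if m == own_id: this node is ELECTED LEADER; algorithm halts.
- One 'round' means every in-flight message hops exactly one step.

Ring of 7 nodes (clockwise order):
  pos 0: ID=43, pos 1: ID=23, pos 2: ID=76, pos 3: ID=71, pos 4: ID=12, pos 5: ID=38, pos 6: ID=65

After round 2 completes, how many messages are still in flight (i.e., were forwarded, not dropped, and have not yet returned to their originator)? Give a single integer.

Round 1: pos1(id23) recv 43: fwd; pos2(id76) recv 23: drop; pos3(id71) recv 76: fwd; pos4(id12) recv 71: fwd; pos5(id38) recv 12: drop; pos6(id65) recv 38: drop; pos0(id43) recv 65: fwd
Round 2: pos2(id76) recv 43: drop; pos4(id12) recv 76: fwd; pos5(id38) recv 71: fwd; pos1(id23) recv 65: fwd
After round 2: 3 messages still in flight

Answer: 3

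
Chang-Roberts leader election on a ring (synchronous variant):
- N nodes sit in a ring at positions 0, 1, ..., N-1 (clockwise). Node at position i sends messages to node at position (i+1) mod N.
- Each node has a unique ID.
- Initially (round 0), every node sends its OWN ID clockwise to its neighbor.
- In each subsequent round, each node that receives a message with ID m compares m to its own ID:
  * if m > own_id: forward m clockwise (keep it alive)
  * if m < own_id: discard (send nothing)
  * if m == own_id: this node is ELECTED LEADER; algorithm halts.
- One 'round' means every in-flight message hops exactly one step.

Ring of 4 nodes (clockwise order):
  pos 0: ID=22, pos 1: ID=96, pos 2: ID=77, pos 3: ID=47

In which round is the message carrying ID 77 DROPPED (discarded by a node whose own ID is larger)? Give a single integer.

Answer: 3

Derivation:
Round 1: pos1(id96) recv 22: drop; pos2(id77) recv 96: fwd; pos3(id47) recv 77: fwd; pos0(id22) recv 47: fwd
Round 2: pos3(id47) recv 96: fwd; pos0(id22) recv 77: fwd; pos1(id96) recv 47: drop
Round 3: pos0(id22) recv 96: fwd; pos1(id96) recv 77: drop
Round 4: pos1(id96) recv 96: ELECTED
Message ID 77 originates at pos 2; dropped at pos 1 in round 3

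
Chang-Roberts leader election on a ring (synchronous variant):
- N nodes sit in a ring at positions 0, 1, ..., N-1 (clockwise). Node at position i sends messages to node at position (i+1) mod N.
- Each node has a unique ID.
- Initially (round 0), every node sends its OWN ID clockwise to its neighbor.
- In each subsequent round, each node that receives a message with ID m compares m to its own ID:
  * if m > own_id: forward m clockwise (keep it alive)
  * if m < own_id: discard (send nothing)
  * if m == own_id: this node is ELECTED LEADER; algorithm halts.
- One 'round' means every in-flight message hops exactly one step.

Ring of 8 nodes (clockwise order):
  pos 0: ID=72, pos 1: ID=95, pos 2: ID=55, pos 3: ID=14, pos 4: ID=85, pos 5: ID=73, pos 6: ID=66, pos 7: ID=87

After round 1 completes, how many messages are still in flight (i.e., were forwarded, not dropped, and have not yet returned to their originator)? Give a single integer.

Answer: 5

Derivation:
Round 1: pos1(id95) recv 72: drop; pos2(id55) recv 95: fwd; pos3(id14) recv 55: fwd; pos4(id85) recv 14: drop; pos5(id73) recv 85: fwd; pos6(id66) recv 73: fwd; pos7(id87) recv 66: drop; pos0(id72) recv 87: fwd
After round 1: 5 messages still in flight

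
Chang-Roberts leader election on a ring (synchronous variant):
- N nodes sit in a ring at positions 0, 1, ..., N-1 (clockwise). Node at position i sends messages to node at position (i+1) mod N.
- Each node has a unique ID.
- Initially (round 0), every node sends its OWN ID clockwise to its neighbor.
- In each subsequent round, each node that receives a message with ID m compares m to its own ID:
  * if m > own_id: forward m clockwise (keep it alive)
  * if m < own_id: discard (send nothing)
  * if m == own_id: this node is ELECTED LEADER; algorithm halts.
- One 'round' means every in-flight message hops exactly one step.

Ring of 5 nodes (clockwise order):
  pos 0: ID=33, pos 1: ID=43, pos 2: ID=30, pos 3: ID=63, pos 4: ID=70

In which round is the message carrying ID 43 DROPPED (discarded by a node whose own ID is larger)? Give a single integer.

Answer: 2

Derivation:
Round 1: pos1(id43) recv 33: drop; pos2(id30) recv 43: fwd; pos3(id63) recv 30: drop; pos4(id70) recv 63: drop; pos0(id33) recv 70: fwd
Round 2: pos3(id63) recv 43: drop; pos1(id43) recv 70: fwd
Round 3: pos2(id30) recv 70: fwd
Round 4: pos3(id63) recv 70: fwd
Round 5: pos4(id70) recv 70: ELECTED
Message ID 43 originates at pos 1; dropped at pos 3 in round 2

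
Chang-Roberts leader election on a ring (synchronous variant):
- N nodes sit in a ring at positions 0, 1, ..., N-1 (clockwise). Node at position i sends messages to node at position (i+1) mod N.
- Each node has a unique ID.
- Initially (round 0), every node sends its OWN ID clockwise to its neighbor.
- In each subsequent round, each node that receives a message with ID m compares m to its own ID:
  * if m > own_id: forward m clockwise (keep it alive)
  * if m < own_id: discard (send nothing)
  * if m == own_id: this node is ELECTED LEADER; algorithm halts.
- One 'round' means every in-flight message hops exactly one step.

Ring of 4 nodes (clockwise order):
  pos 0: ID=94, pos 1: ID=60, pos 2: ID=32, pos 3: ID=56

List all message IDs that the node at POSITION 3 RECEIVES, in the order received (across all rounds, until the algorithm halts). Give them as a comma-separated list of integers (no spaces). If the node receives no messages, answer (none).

Answer: 32,60,94

Derivation:
Round 1: pos1(id60) recv 94: fwd; pos2(id32) recv 60: fwd; pos3(id56) recv 32: drop; pos0(id94) recv 56: drop
Round 2: pos2(id32) recv 94: fwd; pos3(id56) recv 60: fwd
Round 3: pos3(id56) recv 94: fwd; pos0(id94) recv 60: drop
Round 4: pos0(id94) recv 94: ELECTED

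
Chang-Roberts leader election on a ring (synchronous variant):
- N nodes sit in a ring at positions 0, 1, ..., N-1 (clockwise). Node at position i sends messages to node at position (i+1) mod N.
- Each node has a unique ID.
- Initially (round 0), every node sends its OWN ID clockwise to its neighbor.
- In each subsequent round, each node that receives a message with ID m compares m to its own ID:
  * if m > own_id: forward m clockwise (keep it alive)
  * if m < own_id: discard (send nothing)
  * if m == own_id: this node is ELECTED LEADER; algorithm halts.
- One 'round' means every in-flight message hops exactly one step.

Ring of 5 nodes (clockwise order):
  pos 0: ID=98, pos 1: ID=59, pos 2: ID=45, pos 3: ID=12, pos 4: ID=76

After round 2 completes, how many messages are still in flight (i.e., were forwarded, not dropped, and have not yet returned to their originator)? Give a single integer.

Round 1: pos1(id59) recv 98: fwd; pos2(id45) recv 59: fwd; pos3(id12) recv 45: fwd; pos4(id76) recv 12: drop; pos0(id98) recv 76: drop
Round 2: pos2(id45) recv 98: fwd; pos3(id12) recv 59: fwd; pos4(id76) recv 45: drop
After round 2: 2 messages still in flight

Answer: 2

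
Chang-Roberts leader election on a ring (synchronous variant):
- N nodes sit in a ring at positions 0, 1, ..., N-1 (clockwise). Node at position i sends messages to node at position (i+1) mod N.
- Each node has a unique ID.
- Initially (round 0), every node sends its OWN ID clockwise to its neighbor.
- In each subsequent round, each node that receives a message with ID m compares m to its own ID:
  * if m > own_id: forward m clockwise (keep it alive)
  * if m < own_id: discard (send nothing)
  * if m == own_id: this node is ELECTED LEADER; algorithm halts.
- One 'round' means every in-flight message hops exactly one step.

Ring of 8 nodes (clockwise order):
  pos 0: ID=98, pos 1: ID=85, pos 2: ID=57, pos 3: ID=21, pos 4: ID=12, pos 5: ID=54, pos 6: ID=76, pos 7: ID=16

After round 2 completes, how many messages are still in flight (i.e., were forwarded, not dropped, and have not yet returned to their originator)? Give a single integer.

Round 1: pos1(id85) recv 98: fwd; pos2(id57) recv 85: fwd; pos3(id21) recv 57: fwd; pos4(id12) recv 21: fwd; pos5(id54) recv 12: drop; pos6(id76) recv 54: drop; pos7(id16) recv 76: fwd; pos0(id98) recv 16: drop
Round 2: pos2(id57) recv 98: fwd; pos3(id21) recv 85: fwd; pos4(id12) recv 57: fwd; pos5(id54) recv 21: drop; pos0(id98) recv 76: drop
After round 2: 3 messages still in flight

Answer: 3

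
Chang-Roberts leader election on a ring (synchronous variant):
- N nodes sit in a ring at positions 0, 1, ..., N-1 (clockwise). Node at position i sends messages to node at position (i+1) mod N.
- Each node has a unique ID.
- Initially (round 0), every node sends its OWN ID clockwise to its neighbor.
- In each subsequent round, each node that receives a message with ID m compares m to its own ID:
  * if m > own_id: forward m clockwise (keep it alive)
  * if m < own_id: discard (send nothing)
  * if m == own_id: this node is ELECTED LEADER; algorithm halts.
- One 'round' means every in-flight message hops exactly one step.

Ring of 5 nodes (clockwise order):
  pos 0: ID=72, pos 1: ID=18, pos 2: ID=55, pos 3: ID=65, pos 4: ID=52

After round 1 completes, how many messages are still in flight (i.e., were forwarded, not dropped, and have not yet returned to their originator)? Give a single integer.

Answer: 2

Derivation:
Round 1: pos1(id18) recv 72: fwd; pos2(id55) recv 18: drop; pos3(id65) recv 55: drop; pos4(id52) recv 65: fwd; pos0(id72) recv 52: drop
After round 1: 2 messages still in flight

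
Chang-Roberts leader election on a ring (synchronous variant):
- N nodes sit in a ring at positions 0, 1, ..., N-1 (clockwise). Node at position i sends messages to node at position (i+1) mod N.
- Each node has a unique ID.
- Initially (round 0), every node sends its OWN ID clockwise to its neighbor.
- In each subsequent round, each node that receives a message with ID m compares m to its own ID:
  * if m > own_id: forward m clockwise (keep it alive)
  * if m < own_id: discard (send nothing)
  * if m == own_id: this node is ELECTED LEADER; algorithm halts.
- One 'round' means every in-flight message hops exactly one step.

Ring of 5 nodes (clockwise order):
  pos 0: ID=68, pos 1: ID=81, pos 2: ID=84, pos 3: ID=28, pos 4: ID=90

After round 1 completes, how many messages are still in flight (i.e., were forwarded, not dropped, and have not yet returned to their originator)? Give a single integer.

Round 1: pos1(id81) recv 68: drop; pos2(id84) recv 81: drop; pos3(id28) recv 84: fwd; pos4(id90) recv 28: drop; pos0(id68) recv 90: fwd
After round 1: 2 messages still in flight

Answer: 2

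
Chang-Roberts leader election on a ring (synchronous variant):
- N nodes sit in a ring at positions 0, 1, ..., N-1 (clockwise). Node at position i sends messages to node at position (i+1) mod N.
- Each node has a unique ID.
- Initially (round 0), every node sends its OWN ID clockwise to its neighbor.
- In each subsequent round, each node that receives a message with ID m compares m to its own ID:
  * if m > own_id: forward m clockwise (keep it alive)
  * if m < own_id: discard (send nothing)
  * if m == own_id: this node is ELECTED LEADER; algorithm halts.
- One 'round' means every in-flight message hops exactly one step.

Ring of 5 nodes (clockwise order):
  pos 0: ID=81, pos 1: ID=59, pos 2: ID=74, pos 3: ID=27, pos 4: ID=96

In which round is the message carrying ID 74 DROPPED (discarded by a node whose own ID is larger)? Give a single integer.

Answer: 2

Derivation:
Round 1: pos1(id59) recv 81: fwd; pos2(id74) recv 59: drop; pos3(id27) recv 74: fwd; pos4(id96) recv 27: drop; pos0(id81) recv 96: fwd
Round 2: pos2(id74) recv 81: fwd; pos4(id96) recv 74: drop; pos1(id59) recv 96: fwd
Round 3: pos3(id27) recv 81: fwd; pos2(id74) recv 96: fwd
Round 4: pos4(id96) recv 81: drop; pos3(id27) recv 96: fwd
Round 5: pos4(id96) recv 96: ELECTED
Message ID 74 originates at pos 2; dropped at pos 4 in round 2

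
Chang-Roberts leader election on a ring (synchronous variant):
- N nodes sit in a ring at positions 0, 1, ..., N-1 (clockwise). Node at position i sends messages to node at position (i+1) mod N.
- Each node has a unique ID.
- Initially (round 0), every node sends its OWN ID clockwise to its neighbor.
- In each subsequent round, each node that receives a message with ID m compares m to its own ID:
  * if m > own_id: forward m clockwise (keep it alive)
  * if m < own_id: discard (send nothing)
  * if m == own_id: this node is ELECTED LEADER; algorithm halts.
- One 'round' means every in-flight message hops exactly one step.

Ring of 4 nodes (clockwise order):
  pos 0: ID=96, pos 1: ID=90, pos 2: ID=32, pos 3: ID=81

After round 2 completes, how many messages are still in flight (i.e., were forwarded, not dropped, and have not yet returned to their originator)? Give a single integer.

Answer: 2

Derivation:
Round 1: pos1(id90) recv 96: fwd; pos2(id32) recv 90: fwd; pos3(id81) recv 32: drop; pos0(id96) recv 81: drop
Round 2: pos2(id32) recv 96: fwd; pos3(id81) recv 90: fwd
After round 2: 2 messages still in flight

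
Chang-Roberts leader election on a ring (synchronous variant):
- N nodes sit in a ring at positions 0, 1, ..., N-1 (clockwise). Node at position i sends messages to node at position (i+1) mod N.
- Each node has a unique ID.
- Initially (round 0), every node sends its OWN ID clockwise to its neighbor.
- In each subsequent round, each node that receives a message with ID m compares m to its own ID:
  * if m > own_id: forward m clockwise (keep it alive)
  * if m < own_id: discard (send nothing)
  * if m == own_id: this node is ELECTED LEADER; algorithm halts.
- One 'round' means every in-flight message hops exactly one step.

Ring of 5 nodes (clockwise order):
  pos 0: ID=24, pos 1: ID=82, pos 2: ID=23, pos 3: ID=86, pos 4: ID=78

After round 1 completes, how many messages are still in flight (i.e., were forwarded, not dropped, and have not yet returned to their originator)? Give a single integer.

Answer: 3

Derivation:
Round 1: pos1(id82) recv 24: drop; pos2(id23) recv 82: fwd; pos3(id86) recv 23: drop; pos4(id78) recv 86: fwd; pos0(id24) recv 78: fwd
After round 1: 3 messages still in flight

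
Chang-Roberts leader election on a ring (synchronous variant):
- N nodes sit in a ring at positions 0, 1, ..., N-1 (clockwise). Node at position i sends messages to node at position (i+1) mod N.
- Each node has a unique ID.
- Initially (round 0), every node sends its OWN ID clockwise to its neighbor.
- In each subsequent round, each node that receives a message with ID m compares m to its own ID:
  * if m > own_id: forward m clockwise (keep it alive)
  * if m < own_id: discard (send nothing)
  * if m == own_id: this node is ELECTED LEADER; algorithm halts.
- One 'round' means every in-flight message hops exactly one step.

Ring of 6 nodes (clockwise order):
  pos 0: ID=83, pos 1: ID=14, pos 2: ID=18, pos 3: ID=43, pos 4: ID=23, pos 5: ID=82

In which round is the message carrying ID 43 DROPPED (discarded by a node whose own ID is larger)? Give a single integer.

Answer: 2

Derivation:
Round 1: pos1(id14) recv 83: fwd; pos2(id18) recv 14: drop; pos3(id43) recv 18: drop; pos4(id23) recv 43: fwd; pos5(id82) recv 23: drop; pos0(id83) recv 82: drop
Round 2: pos2(id18) recv 83: fwd; pos5(id82) recv 43: drop
Round 3: pos3(id43) recv 83: fwd
Round 4: pos4(id23) recv 83: fwd
Round 5: pos5(id82) recv 83: fwd
Round 6: pos0(id83) recv 83: ELECTED
Message ID 43 originates at pos 3; dropped at pos 5 in round 2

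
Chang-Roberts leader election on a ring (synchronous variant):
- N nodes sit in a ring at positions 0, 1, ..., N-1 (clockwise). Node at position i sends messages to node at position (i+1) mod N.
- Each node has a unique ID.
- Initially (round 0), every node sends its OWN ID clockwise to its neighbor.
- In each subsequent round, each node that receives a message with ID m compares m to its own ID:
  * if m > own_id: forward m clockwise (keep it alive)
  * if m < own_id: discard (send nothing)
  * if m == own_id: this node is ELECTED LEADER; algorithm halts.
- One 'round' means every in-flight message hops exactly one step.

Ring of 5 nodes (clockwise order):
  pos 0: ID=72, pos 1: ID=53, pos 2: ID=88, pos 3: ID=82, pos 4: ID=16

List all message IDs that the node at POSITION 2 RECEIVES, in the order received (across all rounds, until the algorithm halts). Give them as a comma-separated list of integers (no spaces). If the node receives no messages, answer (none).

Round 1: pos1(id53) recv 72: fwd; pos2(id88) recv 53: drop; pos3(id82) recv 88: fwd; pos4(id16) recv 82: fwd; pos0(id72) recv 16: drop
Round 2: pos2(id88) recv 72: drop; pos4(id16) recv 88: fwd; pos0(id72) recv 82: fwd
Round 3: pos0(id72) recv 88: fwd; pos1(id53) recv 82: fwd
Round 4: pos1(id53) recv 88: fwd; pos2(id88) recv 82: drop
Round 5: pos2(id88) recv 88: ELECTED

Answer: 53,72,82,88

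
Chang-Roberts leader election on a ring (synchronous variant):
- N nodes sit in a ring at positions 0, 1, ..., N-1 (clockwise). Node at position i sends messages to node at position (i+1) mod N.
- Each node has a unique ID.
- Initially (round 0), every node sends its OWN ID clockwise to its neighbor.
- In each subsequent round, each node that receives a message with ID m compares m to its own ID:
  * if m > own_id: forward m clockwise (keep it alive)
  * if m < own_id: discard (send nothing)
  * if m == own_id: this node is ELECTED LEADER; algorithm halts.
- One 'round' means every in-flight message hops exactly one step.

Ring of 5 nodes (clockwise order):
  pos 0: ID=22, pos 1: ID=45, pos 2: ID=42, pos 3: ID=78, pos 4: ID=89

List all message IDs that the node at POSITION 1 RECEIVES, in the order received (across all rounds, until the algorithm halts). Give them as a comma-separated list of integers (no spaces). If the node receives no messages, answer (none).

Round 1: pos1(id45) recv 22: drop; pos2(id42) recv 45: fwd; pos3(id78) recv 42: drop; pos4(id89) recv 78: drop; pos0(id22) recv 89: fwd
Round 2: pos3(id78) recv 45: drop; pos1(id45) recv 89: fwd
Round 3: pos2(id42) recv 89: fwd
Round 4: pos3(id78) recv 89: fwd
Round 5: pos4(id89) recv 89: ELECTED

Answer: 22,89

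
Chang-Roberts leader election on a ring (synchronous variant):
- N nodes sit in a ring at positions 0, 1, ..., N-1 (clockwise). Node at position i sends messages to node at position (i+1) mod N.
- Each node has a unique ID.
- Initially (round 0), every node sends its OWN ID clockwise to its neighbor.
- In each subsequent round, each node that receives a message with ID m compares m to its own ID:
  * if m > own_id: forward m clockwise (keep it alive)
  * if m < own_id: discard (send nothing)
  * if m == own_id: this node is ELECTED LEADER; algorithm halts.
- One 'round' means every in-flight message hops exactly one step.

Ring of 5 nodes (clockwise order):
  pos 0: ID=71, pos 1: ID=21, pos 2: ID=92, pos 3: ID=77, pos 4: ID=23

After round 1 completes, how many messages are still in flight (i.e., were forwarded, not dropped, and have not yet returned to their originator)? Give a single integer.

Round 1: pos1(id21) recv 71: fwd; pos2(id92) recv 21: drop; pos3(id77) recv 92: fwd; pos4(id23) recv 77: fwd; pos0(id71) recv 23: drop
After round 1: 3 messages still in flight

Answer: 3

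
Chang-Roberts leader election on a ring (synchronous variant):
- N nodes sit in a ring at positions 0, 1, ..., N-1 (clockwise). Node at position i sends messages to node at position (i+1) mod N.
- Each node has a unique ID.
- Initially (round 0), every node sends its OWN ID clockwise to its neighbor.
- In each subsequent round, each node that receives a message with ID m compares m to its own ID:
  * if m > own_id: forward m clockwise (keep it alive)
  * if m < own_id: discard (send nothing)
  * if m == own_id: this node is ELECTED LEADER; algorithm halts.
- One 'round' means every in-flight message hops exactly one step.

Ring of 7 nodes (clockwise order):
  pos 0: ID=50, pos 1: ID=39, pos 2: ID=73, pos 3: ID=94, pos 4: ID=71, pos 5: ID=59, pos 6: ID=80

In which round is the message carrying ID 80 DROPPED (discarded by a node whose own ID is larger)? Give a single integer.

Round 1: pos1(id39) recv 50: fwd; pos2(id73) recv 39: drop; pos3(id94) recv 73: drop; pos4(id71) recv 94: fwd; pos5(id59) recv 71: fwd; pos6(id80) recv 59: drop; pos0(id50) recv 80: fwd
Round 2: pos2(id73) recv 50: drop; pos5(id59) recv 94: fwd; pos6(id80) recv 71: drop; pos1(id39) recv 80: fwd
Round 3: pos6(id80) recv 94: fwd; pos2(id73) recv 80: fwd
Round 4: pos0(id50) recv 94: fwd; pos3(id94) recv 80: drop
Round 5: pos1(id39) recv 94: fwd
Round 6: pos2(id73) recv 94: fwd
Round 7: pos3(id94) recv 94: ELECTED
Message ID 80 originates at pos 6; dropped at pos 3 in round 4

Answer: 4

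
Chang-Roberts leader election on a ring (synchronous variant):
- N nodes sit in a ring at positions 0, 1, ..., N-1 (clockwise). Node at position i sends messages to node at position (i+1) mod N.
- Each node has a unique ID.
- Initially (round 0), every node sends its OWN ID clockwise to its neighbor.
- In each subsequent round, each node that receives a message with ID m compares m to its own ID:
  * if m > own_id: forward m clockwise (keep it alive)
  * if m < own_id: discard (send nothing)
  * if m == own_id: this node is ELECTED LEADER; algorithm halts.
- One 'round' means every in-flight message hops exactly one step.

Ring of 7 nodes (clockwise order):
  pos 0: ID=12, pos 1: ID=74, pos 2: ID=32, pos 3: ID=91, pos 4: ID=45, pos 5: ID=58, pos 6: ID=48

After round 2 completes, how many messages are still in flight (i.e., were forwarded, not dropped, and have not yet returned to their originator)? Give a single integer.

Answer: 2

Derivation:
Round 1: pos1(id74) recv 12: drop; pos2(id32) recv 74: fwd; pos3(id91) recv 32: drop; pos4(id45) recv 91: fwd; pos5(id58) recv 45: drop; pos6(id48) recv 58: fwd; pos0(id12) recv 48: fwd
Round 2: pos3(id91) recv 74: drop; pos5(id58) recv 91: fwd; pos0(id12) recv 58: fwd; pos1(id74) recv 48: drop
After round 2: 2 messages still in flight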